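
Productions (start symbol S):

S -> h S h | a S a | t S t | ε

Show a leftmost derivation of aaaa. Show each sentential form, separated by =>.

S => aSa   [S -> a S a]
aSa => aaSaa   [S -> a S a]
aaSaa => aaaa   [S -> ε]

S => aSa => aaSaa => aaaa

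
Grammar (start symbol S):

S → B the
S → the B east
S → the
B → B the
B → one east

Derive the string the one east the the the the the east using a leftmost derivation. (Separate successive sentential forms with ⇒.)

S ⇒ the B east ⇒ the B the east ⇒ the B the the east ⇒ the B the the the east ⇒ the B the the the the east ⇒ the B the the the the the east ⇒ the one east the the the the the east

S ⇒ the B east   [S → the B east]
the B east ⇒ the B the east   [B → B the]
the B the east ⇒ the B the the east   [B → B the]
the B the the east ⇒ the B the the the east   [B → B the]
the B the the the east ⇒ the B the the the the east   [B → B the]
the B the the the the east ⇒ the B the the the the the east   [B → B the]
the B the the the the the east ⇒ the one east the the the the the east   [B → one east]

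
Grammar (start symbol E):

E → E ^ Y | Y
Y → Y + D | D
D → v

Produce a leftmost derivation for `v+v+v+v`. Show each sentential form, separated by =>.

E => Y => Y+D => Y+D+D => Y+D+D+D => D+D+D+D => v+D+D+D => v+v+D+D => v+v+v+D => v+v+v+v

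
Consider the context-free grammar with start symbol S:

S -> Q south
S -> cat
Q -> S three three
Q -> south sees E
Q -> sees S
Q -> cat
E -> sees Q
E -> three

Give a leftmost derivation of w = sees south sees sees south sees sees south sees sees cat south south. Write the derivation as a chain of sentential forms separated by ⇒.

S ⇒ Q south ⇒ sees S south ⇒ sees Q south south ⇒ sees south sees E south south ⇒ sees south sees sees Q south south ⇒ sees south sees sees south sees E south south ⇒ sees south sees sees south sees sees Q south south ⇒ sees south sees sees south sees sees south sees E south south ⇒ sees south sees sees south sees sees south sees sees Q south south ⇒ sees south sees sees south sees sees south sees sees cat south south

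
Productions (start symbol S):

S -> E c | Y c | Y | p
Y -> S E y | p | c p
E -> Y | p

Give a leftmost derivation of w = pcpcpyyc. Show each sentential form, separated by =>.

S => Ec => Yc => SEyc => EcEyc => pcEyc => pcYyc => pcSEyyc => pcYcEyyc => pcpcEyyc => pcpcpyyc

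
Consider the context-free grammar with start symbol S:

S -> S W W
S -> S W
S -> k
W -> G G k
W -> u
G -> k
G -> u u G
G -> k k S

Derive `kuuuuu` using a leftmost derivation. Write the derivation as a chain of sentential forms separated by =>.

S => SWW => SWWW => SWWWWW => kWWWWW => kuWWWW => kuuWWW => kuuuWW => kuuuuW => kuuuuu

S => SWW   [S -> S W W]
SWW => SWWW   [S -> S W]
SWWW => SWWWWW   [S -> S W W]
SWWWWW => kWWWWW   [S -> k]
kWWWWW => kuWWWW   [W -> u]
kuWWWW => kuuWWW   [W -> u]
kuuWWW => kuuuWW   [W -> u]
kuuuWW => kuuuuW   [W -> u]
kuuuuW => kuuuuu   [W -> u]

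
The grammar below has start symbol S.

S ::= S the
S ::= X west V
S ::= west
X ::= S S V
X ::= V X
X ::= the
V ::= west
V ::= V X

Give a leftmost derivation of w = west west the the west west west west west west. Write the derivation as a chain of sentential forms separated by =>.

S => X west V => S S V west V => X west V S V west V => V X west V S V west V => west X west V S V west V => west V X west V S V west V => west V X X west V S V west V => west west X X west V S V west V => west west the X west V S V west V => west west the the west V S V west V => west west the the west west S V west V => west west the the west west west V west V => west west the the west west west west west V => west west the the west west west west west west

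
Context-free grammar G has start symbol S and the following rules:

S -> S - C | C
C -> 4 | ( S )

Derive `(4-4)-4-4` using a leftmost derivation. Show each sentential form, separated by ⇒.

S ⇒ S-C   [S -> S - C]
S-C ⇒ S-C-C   [S -> S - C]
S-C-C ⇒ C-C-C   [S -> C]
C-C-C ⇒ (S)-C-C   [C -> ( S )]
(S)-C-C ⇒ (S-C)-C-C   [S -> S - C]
(S-C)-C-C ⇒ (C-C)-C-C   [S -> C]
(C-C)-C-C ⇒ (4-C)-C-C   [C -> 4]
(4-C)-C-C ⇒ (4-4)-C-C   [C -> 4]
(4-4)-C-C ⇒ (4-4)-4-C   [C -> 4]
(4-4)-4-C ⇒ (4-4)-4-4   [C -> 4]

S ⇒ S-C ⇒ S-C-C ⇒ C-C-C ⇒ (S)-C-C ⇒ (S-C)-C-C ⇒ (C-C)-C-C ⇒ (4-C)-C-C ⇒ (4-4)-C-C ⇒ (4-4)-4-C ⇒ (4-4)-4-4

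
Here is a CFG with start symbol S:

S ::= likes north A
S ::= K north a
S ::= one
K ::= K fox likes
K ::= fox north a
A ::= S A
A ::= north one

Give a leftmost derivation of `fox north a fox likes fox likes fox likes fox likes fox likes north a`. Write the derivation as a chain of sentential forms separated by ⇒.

S ⇒ K north a   [S ::= K north a]
K north a ⇒ K fox likes north a   [K ::= K fox likes]
K fox likes north a ⇒ K fox likes fox likes north a   [K ::= K fox likes]
K fox likes fox likes north a ⇒ K fox likes fox likes fox likes north a   [K ::= K fox likes]
K fox likes fox likes fox likes north a ⇒ K fox likes fox likes fox likes fox likes north a   [K ::= K fox likes]
K fox likes fox likes fox likes fox likes north a ⇒ K fox likes fox likes fox likes fox likes fox likes north a   [K ::= K fox likes]
K fox likes fox likes fox likes fox likes fox likes north a ⇒ fox north a fox likes fox likes fox likes fox likes fox likes north a   [K ::= fox north a]

S ⇒ K north a ⇒ K fox likes north a ⇒ K fox likes fox likes north a ⇒ K fox likes fox likes fox likes north a ⇒ K fox likes fox likes fox likes fox likes north a ⇒ K fox likes fox likes fox likes fox likes fox likes north a ⇒ fox north a fox likes fox likes fox likes fox likes fox likes north a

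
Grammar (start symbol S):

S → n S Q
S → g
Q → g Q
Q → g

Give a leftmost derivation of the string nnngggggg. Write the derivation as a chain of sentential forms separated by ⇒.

S ⇒ nSQ   [S → n S Q]
nSQ ⇒ nnSQQ   [S → n S Q]
nnSQQ ⇒ nnnSQQQ   [S → n S Q]
nnnSQQQ ⇒ nnngQQQ   [S → g]
nnngQQQ ⇒ nnnggQQQ   [Q → g Q]
nnnggQQQ ⇒ nnngggQQQ   [Q → g Q]
nnngggQQQ ⇒ nnnggggQQ   [Q → g]
nnnggggQQ ⇒ nnngggggQ   [Q → g]
nnngggggQ ⇒ nnngggggg   [Q → g]

S ⇒ nSQ ⇒ nnSQQ ⇒ nnnSQQQ ⇒ nnngQQQ ⇒ nnnggQQQ ⇒ nnngggQQQ ⇒ nnnggggQQ ⇒ nnngggggQ ⇒ nnngggggg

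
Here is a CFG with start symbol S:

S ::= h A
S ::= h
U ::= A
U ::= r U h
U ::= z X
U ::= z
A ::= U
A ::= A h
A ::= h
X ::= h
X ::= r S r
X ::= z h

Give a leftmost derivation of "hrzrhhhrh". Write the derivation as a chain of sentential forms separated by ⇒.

S ⇒ hA ⇒ hU ⇒ hrUh ⇒ hrzXh ⇒ hrzrSrh ⇒ hrzrhArh ⇒ hrzrhAhrh ⇒ hrzrhhhrh

S ⇒ hA   [S ::= h A]
hA ⇒ hU   [A ::= U]
hU ⇒ hrUh   [U ::= r U h]
hrUh ⇒ hrzXh   [U ::= z X]
hrzXh ⇒ hrzrSrh   [X ::= r S r]
hrzrSrh ⇒ hrzrhArh   [S ::= h A]
hrzrhArh ⇒ hrzrhAhrh   [A ::= A h]
hrzrhAhrh ⇒ hrzrhhhrh   [A ::= h]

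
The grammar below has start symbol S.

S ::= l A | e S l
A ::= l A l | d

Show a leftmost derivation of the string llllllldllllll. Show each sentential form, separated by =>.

S => lA   [S ::= l A]
lA => llAl   [A ::= l A l]
llAl => lllAll   [A ::= l A l]
lllAll => llllAlll   [A ::= l A l]
llllAlll => lllllAllll   [A ::= l A l]
lllllAllll => llllllAlllll   [A ::= l A l]
llllllAlllll => lllllllAllllll   [A ::= l A l]
lllllllAllllll => llllllldllllll   [A ::= d]

S => lA => llAl => lllAll => llllAlll => lllllAllll => llllllAlllll => lllllllAllllll => llllllldllllll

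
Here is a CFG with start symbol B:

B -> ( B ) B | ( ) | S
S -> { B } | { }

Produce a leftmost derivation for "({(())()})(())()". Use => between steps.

B => (B)B => (S)B => ({B})B => ({(B)B})B => ({(())B})B => ({(())()})B => ({(())()})(B)B => ({(())()})(())B => ({(())()})(())()

B => (B)B   [B -> ( B ) B]
(B)B => (S)B   [B -> S]
(S)B => ({B})B   [S -> { B }]
({B})B => ({(B)B})B   [B -> ( B ) B]
({(B)B})B => ({(())B})B   [B -> ( )]
({(())B})B => ({(())()})B   [B -> ( )]
({(())()})B => ({(())()})(B)B   [B -> ( B ) B]
({(())()})(B)B => ({(())()})(())B   [B -> ( )]
({(())()})(())B => ({(())()})(())()   [B -> ( )]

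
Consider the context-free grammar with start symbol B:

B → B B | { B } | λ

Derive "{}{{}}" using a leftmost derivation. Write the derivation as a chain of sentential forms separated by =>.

B => BB   [B → B B]
BB => {B}B   [B → { B }]
{B}B => {}B   [B → λ]
{}B => {}BB   [B → B B]
{}BB => {}BBB   [B → B B]
{}BBB => {}{B}BB   [B → { B }]
{}{B}BB => {}{BB}BB   [B → B B]
{}{BB}BB => {}{{B}B}BB   [B → { B }]
{}{{B}B}BB => {}{{}B}BB   [B → λ]
{}{{}B}BB => {}{{}}BB   [B → λ]
{}{{}}BB => {}{{}}B   [B → λ]
{}{{}}B => {}{{}}   [B → λ]

B => BB => {B}B => {}B => {}BB => {}BBB => {}{B}BB => {}{BB}BB => {}{{B}B}BB => {}{{}B}BB => {}{{}}BB => {}{{}}B => {}{{}}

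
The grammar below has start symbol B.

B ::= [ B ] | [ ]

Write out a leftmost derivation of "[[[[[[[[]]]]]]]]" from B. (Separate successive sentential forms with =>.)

B => [B]   [B ::= [ B ]]
[B] => [[B]]   [B ::= [ B ]]
[[B]] => [[[B]]]   [B ::= [ B ]]
[[[B]]] => [[[[B]]]]   [B ::= [ B ]]
[[[[B]]]] => [[[[[B]]]]]   [B ::= [ B ]]
[[[[[B]]]]] => [[[[[[B]]]]]]   [B ::= [ B ]]
[[[[[[B]]]]]] => [[[[[[[B]]]]]]]   [B ::= [ B ]]
[[[[[[[B]]]]]]] => [[[[[[[[]]]]]]]]   [B ::= [ ]]

B => [B] => [[B]] => [[[B]]] => [[[[B]]]] => [[[[[B]]]]] => [[[[[[B]]]]]] => [[[[[[[B]]]]]]] => [[[[[[[[]]]]]]]]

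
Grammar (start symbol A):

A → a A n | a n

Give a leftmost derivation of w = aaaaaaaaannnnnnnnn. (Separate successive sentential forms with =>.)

A=>aAn=>aaAnn=>aaaAnnn=>aaaaAnnnn=>aaaaaAnnnnn=>aaaaaaAnnnnnn=>aaaaaaaAnnnnnnn=>aaaaaaaaAnnnnnnnn=>aaaaaaaaannnnnnnnn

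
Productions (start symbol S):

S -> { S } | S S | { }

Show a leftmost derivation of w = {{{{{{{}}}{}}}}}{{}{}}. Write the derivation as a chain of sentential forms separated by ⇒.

S ⇒ SS ⇒ {S}S ⇒ {{S}}S ⇒ {{{S}}}S ⇒ {{{{S}}}}S ⇒ {{{{SS}}}}S ⇒ {{{{{S}S}}}}S ⇒ {{{{{{S}}S}}}}S ⇒ {{{{{{{}}}S}}}}S ⇒ {{{{{{{}}}{}}}}}S ⇒ {{{{{{{}}}{}}}}}{S} ⇒ {{{{{{{}}}{}}}}}{SS} ⇒ {{{{{{{}}}{}}}}}{{}S} ⇒ {{{{{{{}}}{}}}}}{{}{}}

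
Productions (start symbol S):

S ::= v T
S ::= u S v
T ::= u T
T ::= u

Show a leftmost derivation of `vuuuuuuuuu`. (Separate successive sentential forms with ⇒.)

S ⇒ vT ⇒ vuT ⇒ vuuT ⇒ vuuuT ⇒ vuuuuT ⇒ vuuuuuT ⇒ vuuuuuuT ⇒ vuuuuuuuT ⇒ vuuuuuuuuT ⇒ vuuuuuuuuu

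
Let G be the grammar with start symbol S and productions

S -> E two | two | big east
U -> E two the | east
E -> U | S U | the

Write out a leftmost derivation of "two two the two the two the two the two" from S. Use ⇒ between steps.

S ⇒ E two ⇒ S U two ⇒ two U two ⇒ two E two the two ⇒ two U two the two ⇒ two E two the two the two ⇒ two S U two the two the two ⇒ two two U two the two the two ⇒ two two E two the two the two the two ⇒ two two the two the two the two the two

S ⇒ E two   [S -> E two]
E two ⇒ S U two   [E -> S U]
S U two ⇒ two U two   [S -> two]
two U two ⇒ two E two the two   [U -> E two the]
two E two the two ⇒ two U two the two   [E -> U]
two U two the two ⇒ two E two the two the two   [U -> E two the]
two E two the two the two ⇒ two S U two the two the two   [E -> S U]
two S U two the two the two ⇒ two two U two the two the two   [S -> two]
two two U two the two the two ⇒ two two E two the two the two the two   [U -> E two the]
two two E two the two the two the two ⇒ two two the two the two the two the two   [E -> the]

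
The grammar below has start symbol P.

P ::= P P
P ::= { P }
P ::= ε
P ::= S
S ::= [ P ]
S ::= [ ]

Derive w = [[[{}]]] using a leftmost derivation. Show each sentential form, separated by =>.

P => S => [P] => [PP] => [SP] => [[P]P] => [[PP]P] => [[SP]P] => [[[P]P]P] => [[[PP]P]P] => [[[{P}P]P]P] => [[[{}P]P]P] => [[[{}]P]P] => [[[{}]]P] => [[[{}]]]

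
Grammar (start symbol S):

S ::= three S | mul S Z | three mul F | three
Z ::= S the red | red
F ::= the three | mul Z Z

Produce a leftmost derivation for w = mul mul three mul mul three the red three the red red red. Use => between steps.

S => mul S Z => mul mul S Z Z => mul mul three mul F Z Z => mul mul three mul mul Z Z Z Z => mul mul three mul mul S the red Z Z Z => mul mul three mul mul three the red Z Z Z => mul mul three mul mul three the red S the red Z Z => mul mul three mul mul three the red three the red Z Z => mul mul three mul mul three the red three the red red Z => mul mul three mul mul three the red three the red red red

S => mul S Z   [S ::= mul S Z]
mul S Z => mul mul S Z Z   [S ::= mul S Z]
mul mul S Z Z => mul mul three mul F Z Z   [S ::= three mul F]
mul mul three mul F Z Z => mul mul three mul mul Z Z Z Z   [F ::= mul Z Z]
mul mul three mul mul Z Z Z Z => mul mul three mul mul S the red Z Z Z   [Z ::= S the red]
mul mul three mul mul S the red Z Z Z => mul mul three mul mul three the red Z Z Z   [S ::= three]
mul mul three mul mul three the red Z Z Z => mul mul three mul mul three the red S the red Z Z   [Z ::= S the red]
mul mul three mul mul three the red S the red Z Z => mul mul three mul mul three the red three the red Z Z   [S ::= three]
mul mul three mul mul three the red three the red Z Z => mul mul three mul mul three the red three the red red Z   [Z ::= red]
mul mul three mul mul three the red three the red red Z => mul mul three mul mul three the red three the red red red   [Z ::= red]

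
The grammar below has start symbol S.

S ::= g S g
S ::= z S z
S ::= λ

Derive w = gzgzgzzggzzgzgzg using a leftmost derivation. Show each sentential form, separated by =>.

S => gSg => gzSzg => gzgSgzg => gzgzSzgzg => gzgzgSgzgzg => gzgzgzSzgzgzg => gzgzgzzSzzgzgzg => gzgzgzzgSgzzgzgzg => gzgzgzzggzzgzgzg

S => gSg   [S ::= g S g]
gSg => gzSzg   [S ::= z S z]
gzSzg => gzgSgzg   [S ::= g S g]
gzgSgzg => gzgzSzgzg   [S ::= z S z]
gzgzSzgzg => gzgzgSgzgzg   [S ::= g S g]
gzgzgSgzgzg => gzgzgzSzgzgzg   [S ::= z S z]
gzgzgzSzgzgzg => gzgzgzzSzzgzgzg   [S ::= z S z]
gzgzgzzSzzgzgzg => gzgzgzzgSgzzgzgzg   [S ::= g S g]
gzgzgzzgSgzzgzgzg => gzgzgzzggzzgzgzg   [S ::= λ]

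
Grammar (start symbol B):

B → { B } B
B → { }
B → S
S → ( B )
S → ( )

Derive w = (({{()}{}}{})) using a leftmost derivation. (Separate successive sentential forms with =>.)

B => S   [B → S]
S => (B)   [S → ( B )]
(B) => (S)   [B → S]
(S) => ((B))   [S → ( B )]
((B)) => (({B}B))   [B → { B } B]
(({B}B)) => (({{B}B}B))   [B → { B } B]
(({{B}B}B)) => (({{S}B}B))   [B → S]
(({{S}B}B)) => (({{()}B}B))   [S → ( )]
(({{()}B}B)) => (({{()}{}}B))   [B → { }]
(({{()}{}}B)) => (({{()}{}}{}))   [B → { }]

B => S => (B) => (S) => ((B)) => (({B}B)) => (({{B}B}B)) => (({{S}B}B)) => (({{()}B}B)) => (({{()}{}}B)) => (({{()}{}}{}))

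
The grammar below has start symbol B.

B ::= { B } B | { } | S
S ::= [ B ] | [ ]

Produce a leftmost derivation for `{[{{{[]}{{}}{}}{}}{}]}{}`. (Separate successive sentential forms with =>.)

B=>{B}B=>{S}B=>{[B]}B=>{[{B}B]}B=>{[{{B}B}B]}B=>{[{{{B}B}B}B]}B=>{[{{{S}B}B}B]}B=>{[{{{[]}B}B}B]}B=>{[{{{[]}{B}B}B}B]}B=>{[{{{[]}{{}}B}B}B]}B=>{[{{{[]}{{}}{}}B}B]}B=>{[{{{[]}{{}}{}}{}}B]}B=>{[{{{[]}{{}}{}}{}}{}]}B=>{[{{{[]}{{}}{}}{}}{}]}{}

B => {B}B   [B ::= { B } B]
{B}B => {S}B   [B ::= S]
{S}B => {[B]}B   [S ::= [ B ]]
{[B]}B => {[{B}B]}B   [B ::= { B } B]
{[{B}B]}B => {[{{B}B}B]}B   [B ::= { B } B]
{[{{B}B}B]}B => {[{{{B}B}B}B]}B   [B ::= { B } B]
{[{{{B}B}B}B]}B => {[{{{S}B}B}B]}B   [B ::= S]
{[{{{S}B}B}B]}B => {[{{{[]}B}B}B]}B   [S ::= [ ]]
{[{{{[]}B}B}B]}B => {[{{{[]}{B}B}B}B]}B   [B ::= { B } B]
{[{{{[]}{B}B}B}B]}B => {[{{{[]}{{}}B}B}B]}B   [B ::= { }]
{[{{{[]}{{}}B}B}B]}B => {[{{{[]}{{}}{}}B}B]}B   [B ::= { }]
{[{{{[]}{{}}{}}B}B]}B => {[{{{[]}{{}}{}}{}}B]}B   [B ::= { }]
{[{{{[]}{{}}{}}{}}B]}B => {[{{{[]}{{}}{}}{}}{}]}B   [B ::= { }]
{[{{{[]}{{}}{}}{}}{}]}B => {[{{{[]}{{}}{}}{}}{}]}{}   [B ::= { }]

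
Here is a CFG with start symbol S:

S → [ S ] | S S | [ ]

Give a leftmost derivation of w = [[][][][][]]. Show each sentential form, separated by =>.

S=>[S]=>[SS]=>[[]S]=>[[]SS]=>[[]SSS]=>[[][]SS]=>[[][][]S]=>[[][][]SS]=>[[][][][]S]=>[[][][][][]]

S => [S]   [S → [ S ]]
[S] => [SS]   [S → S S]
[SS] => [[]S]   [S → [ ]]
[[]S] => [[]SS]   [S → S S]
[[]SS] => [[]SSS]   [S → S S]
[[]SSS] => [[][]SS]   [S → [ ]]
[[][]SS] => [[][][]S]   [S → [ ]]
[[][][]S] => [[][][]SS]   [S → S S]
[[][][]SS] => [[][][][]S]   [S → [ ]]
[[][][][]S] => [[][][][][]]   [S → [ ]]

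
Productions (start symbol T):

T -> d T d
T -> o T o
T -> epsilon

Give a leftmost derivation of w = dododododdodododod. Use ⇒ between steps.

T⇒dTd⇒doTod⇒dodTdod⇒dodoTodod⇒dododTdodod⇒dododoTododod⇒dodododTdododod⇒dodododoTodododod⇒dododododTdodododod⇒dododododdodododod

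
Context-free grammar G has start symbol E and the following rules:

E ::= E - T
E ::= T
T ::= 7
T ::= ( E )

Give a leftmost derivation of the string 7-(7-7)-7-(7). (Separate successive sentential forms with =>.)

E => E-T   [E ::= E - T]
E-T => E-T-T   [E ::= E - T]
E-T-T => E-T-T-T   [E ::= E - T]
E-T-T-T => T-T-T-T   [E ::= T]
T-T-T-T => 7-T-T-T   [T ::= 7]
7-T-T-T => 7-(E)-T-T   [T ::= ( E )]
7-(E)-T-T => 7-(E-T)-T-T   [E ::= E - T]
7-(E-T)-T-T => 7-(T-T)-T-T   [E ::= T]
7-(T-T)-T-T => 7-(7-T)-T-T   [T ::= 7]
7-(7-T)-T-T => 7-(7-7)-T-T   [T ::= 7]
7-(7-7)-T-T => 7-(7-7)-7-T   [T ::= 7]
7-(7-7)-7-T => 7-(7-7)-7-(E)   [T ::= ( E )]
7-(7-7)-7-(E) => 7-(7-7)-7-(T)   [E ::= T]
7-(7-7)-7-(T) => 7-(7-7)-7-(7)   [T ::= 7]

E => E-T => E-T-T => E-T-T-T => T-T-T-T => 7-T-T-T => 7-(E)-T-T => 7-(E-T)-T-T => 7-(T-T)-T-T => 7-(7-T)-T-T => 7-(7-7)-T-T => 7-(7-7)-7-T => 7-(7-7)-7-(E) => 7-(7-7)-7-(T) => 7-(7-7)-7-(7)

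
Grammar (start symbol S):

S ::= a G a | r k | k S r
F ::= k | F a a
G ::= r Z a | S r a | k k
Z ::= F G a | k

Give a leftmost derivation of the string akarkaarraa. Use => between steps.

S => aGa => aSraa => akSrraa => akaGarraa => akarZaarraa => akarkaarraa

S => aGa   [S ::= a G a]
aGa => aSraa   [G ::= S r a]
aSraa => akSrraa   [S ::= k S r]
akSrraa => akaGarraa   [S ::= a G a]
akaGarraa => akarZaarraa   [G ::= r Z a]
akarZaarraa => akarkaarraa   [Z ::= k]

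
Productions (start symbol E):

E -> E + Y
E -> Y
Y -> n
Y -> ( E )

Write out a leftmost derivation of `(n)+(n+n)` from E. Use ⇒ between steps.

E ⇒ E+Y   [E -> E + Y]
E+Y ⇒ Y+Y   [E -> Y]
Y+Y ⇒ (E)+Y   [Y -> ( E )]
(E)+Y ⇒ (Y)+Y   [E -> Y]
(Y)+Y ⇒ (n)+Y   [Y -> n]
(n)+Y ⇒ (n)+(E)   [Y -> ( E )]
(n)+(E) ⇒ (n)+(E+Y)   [E -> E + Y]
(n)+(E+Y) ⇒ (n)+(Y+Y)   [E -> Y]
(n)+(Y+Y) ⇒ (n)+(n+Y)   [Y -> n]
(n)+(n+Y) ⇒ (n)+(n+n)   [Y -> n]

E ⇒ E+Y ⇒ Y+Y ⇒ (E)+Y ⇒ (Y)+Y ⇒ (n)+Y ⇒ (n)+(E) ⇒ (n)+(E+Y) ⇒ (n)+(Y+Y) ⇒ (n)+(n+Y) ⇒ (n)+(n+n)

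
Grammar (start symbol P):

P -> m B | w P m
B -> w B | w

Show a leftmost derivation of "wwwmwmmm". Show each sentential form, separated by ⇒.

P ⇒ wPm   [P -> w P m]
wPm ⇒ wwPmm   [P -> w P m]
wwPmm ⇒ wwwPmmm   [P -> w P m]
wwwPmmm ⇒ wwwmBmmm   [P -> m B]
wwwmBmmm ⇒ wwwmwmmm   [B -> w]

P ⇒ wPm ⇒ wwPmm ⇒ wwwPmmm ⇒ wwwmBmmm ⇒ wwwmwmmm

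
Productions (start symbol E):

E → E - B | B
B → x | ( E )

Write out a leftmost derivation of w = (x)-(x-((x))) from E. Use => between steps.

E => E-B   [E → E - B]
E-B => B-B   [E → B]
B-B => (E)-B   [B → ( E )]
(E)-B => (B)-B   [E → B]
(B)-B => (x)-B   [B → x]
(x)-B => (x)-(E)   [B → ( E )]
(x)-(E) => (x)-(E-B)   [E → E - B]
(x)-(E-B) => (x)-(B-B)   [E → B]
(x)-(B-B) => (x)-(x-B)   [B → x]
(x)-(x-B) => (x)-(x-(E))   [B → ( E )]
(x)-(x-(E)) => (x)-(x-(B))   [E → B]
(x)-(x-(B)) => (x)-(x-((E)))   [B → ( E )]
(x)-(x-((E))) => (x)-(x-((B)))   [E → B]
(x)-(x-((B))) => (x)-(x-((x)))   [B → x]

E => E-B => B-B => (E)-B => (B)-B => (x)-B => (x)-(E) => (x)-(E-B) => (x)-(B-B) => (x)-(x-B) => (x)-(x-(E)) => (x)-(x-(B)) => (x)-(x-((E))) => (x)-(x-((B))) => (x)-(x-((x)))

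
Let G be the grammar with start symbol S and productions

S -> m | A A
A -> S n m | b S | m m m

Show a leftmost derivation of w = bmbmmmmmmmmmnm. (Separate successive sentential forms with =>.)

S=>AA=>bSA=>bmA=>bmSnm=>bmAAnm=>bmbSAnm=>bmbAAAnm=>bmbmmmAAnm=>bmbmmmmmmAnm=>bmbmmmmmmmmmnm

S => AA   [S -> A A]
AA => bSA   [A -> b S]
bSA => bmA   [S -> m]
bmA => bmSnm   [A -> S n m]
bmSnm => bmAAnm   [S -> A A]
bmAAnm => bmbSAnm   [A -> b S]
bmbSAnm => bmbAAAnm   [S -> A A]
bmbAAAnm => bmbmmmAAnm   [A -> m m m]
bmbmmmAAnm => bmbmmmmmmAnm   [A -> m m m]
bmbmmmmmmAnm => bmbmmmmmmmmmnm   [A -> m m m]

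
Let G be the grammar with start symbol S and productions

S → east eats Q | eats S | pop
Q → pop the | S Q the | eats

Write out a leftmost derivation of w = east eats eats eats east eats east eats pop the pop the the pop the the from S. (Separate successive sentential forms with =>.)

S => east eats Q => east eats S Q the => east eats eats S Q the => east eats eats eats S Q the => east eats eats eats east eats Q Q the => east eats eats eats east eats S Q the Q the => east eats eats eats east eats east eats Q Q the Q the => east eats eats eats east eats east eats pop the Q the Q the => east eats eats eats east eats east eats pop the pop the the Q the => east eats eats eats east eats east eats pop the pop the the pop the the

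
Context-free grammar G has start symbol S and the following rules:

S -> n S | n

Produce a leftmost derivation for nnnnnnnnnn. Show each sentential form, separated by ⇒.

S ⇒ nS ⇒ nnS ⇒ nnnS ⇒ nnnnS ⇒ nnnnnS ⇒ nnnnnnS ⇒ nnnnnnnS ⇒ nnnnnnnnS ⇒ nnnnnnnnnS ⇒ nnnnnnnnnn

S ⇒ nS   [S -> n S]
nS ⇒ nnS   [S -> n S]
nnS ⇒ nnnS   [S -> n S]
nnnS ⇒ nnnnS   [S -> n S]
nnnnS ⇒ nnnnnS   [S -> n S]
nnnnnS ⇒ nnnnnnS   [S -> n S]
nnnnnnS ⇒ nnnnnnnS   [S -> n S]
nnnnnnnS ⇒ nnnnnnnnS   [S -> n S]
nnnnnnnnS ⇒ nnnnnnnnnS   [S -> n S]
nnnnnnnnnS ⇒ nnnnnnnnnn   [S -> n]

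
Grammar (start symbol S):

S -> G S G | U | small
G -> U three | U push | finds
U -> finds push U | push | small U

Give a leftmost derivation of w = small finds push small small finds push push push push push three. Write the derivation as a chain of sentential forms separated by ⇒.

S ⇒ G S G ⇒ U push S G ⇒ small U push S G ⇒ small finds push U push S G ⇒ small finds push small U push S G ⇒ small finds push small small U push S G ⇒ small finds push small small finds push U push S G ⇒ small finds push small small finds push push push S G ⇒ small finds push small small finds push push push U G ⇒ small finds push small small finds push push push push G ⇒ small finds push small small finds push push push push U three ⇒ small finds push small small finds push push push push push three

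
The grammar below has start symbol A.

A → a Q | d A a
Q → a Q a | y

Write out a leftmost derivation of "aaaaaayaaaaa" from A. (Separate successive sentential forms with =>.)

A => aQ   [A → a Q]
aQ => aaQa   [Q → a Q a]
aaQa => aaaQaa   [Q → a Q a]
aaaQaa => aaaaQaaa   [Q → a Q a]
aaaaQaaa => aaaaaQaaaa   [Q → a Q a]
aaaaaQaaaa => aaaaaaQaaaaa   [Q → a Q a]
aaaaaaQaaaaa => aaaaaayaaaaa   [Q → y]

A => aQ => aaQa => aaaQaa => aaaaQaaa => aaaaaQaaaa => aaaaaaQaaaaa => aaaaaayaaaaa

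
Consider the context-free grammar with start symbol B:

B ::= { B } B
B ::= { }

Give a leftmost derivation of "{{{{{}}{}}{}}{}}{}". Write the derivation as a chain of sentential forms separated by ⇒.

B ⇒ {B}B   [B ::= { B } B]
{B}B ⇒ {{B}B}B   [B ::= { B } B]
{{B}B}B ⇒ {{{B}B}B}B   [B ::= { B } B]
{{{B}B}B}B ⇒ {{{{B}B}B}B}B   [B ::= { B } B]
{{{{B}B}B}B}B ⇒ {{{{{}}B}B}B}B   [B ::= { }]
{{{{{}}B}B}B}B ⇒ {{{{{}}{}}B}B}B   [B ::= { }]
{{{{{}}{}}B}B}B ⇒ {{{{{}}{}}{}}B}B   [B ::= { }]
{{{{{}}{}}{}}B}B ⇒ {{{{{}}{}}{}}{}}B   [B ::= { }]
{{{{{}}{}}{}}{}}B ⇒ {{{{{}}{}}{}}{}}{}   [B ::= { }]

B⇒{B}B⇒{{B}B}B⇒{{{B}B}B}B⇒{{{{B}B}B}B}B⇒{{{{{}}B}B}B}B⇒{{{{{}}{}}B}B}B⇒{{{{{}}{}}{}}B}B⇒{{{{{}}{}}{}}{}}B⇒{{{{{}}{}}{}}{}}{}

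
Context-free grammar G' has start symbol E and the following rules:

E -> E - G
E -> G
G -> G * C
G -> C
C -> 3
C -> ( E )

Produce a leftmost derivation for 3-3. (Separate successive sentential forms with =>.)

E => E-G => G-G => C-G => 3-G => 3-C => 3-3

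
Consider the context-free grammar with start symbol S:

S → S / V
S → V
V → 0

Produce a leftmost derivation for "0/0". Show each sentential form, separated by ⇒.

S ⇒ S/V   [S → S / V]
S/V ⇒ V/V   [S → V]
V/V ⇒ 0/V   [V → 0]
0/V ⇒ 0/0   [V → 0]

S ⇒ S/V ⇒ V/V ⇒ 0/V ⇒ 0/0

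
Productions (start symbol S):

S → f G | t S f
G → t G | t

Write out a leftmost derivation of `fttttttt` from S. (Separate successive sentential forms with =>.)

S => fG => ftG => fttG => ftttG => fttttG => ftttttG => fttttttG => fttttttt

S => fG   [S → f G]
fG => ftG   [G → t G]
ftG => fttG   [G → t G]
fttG => ftttG   [G → t G]
ftttG => fttttG   [G → t G]
fttttG => ftttttG   [G → t G]
ftttttG => fttttttG   [G → t G]
fttttttG => fttttttt   [G → t]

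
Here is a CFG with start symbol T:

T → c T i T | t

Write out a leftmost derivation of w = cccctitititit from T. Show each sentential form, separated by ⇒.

T ⇒ cTiT ⇒ ccTiTiT ⇒ cccTiTiTiT ⇒ ccccTiTiTiTiT ⇒ cccctiTiTiTiT ⇒ cccctitiTiTiT ⇒ cccctititiTiT ⇒ cccctitititiT ⇒ cccctitititit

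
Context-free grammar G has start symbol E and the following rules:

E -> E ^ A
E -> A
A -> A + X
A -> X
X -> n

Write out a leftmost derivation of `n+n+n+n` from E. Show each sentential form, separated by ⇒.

E ⇒ A   [E -> A]
A ⇒ A+X   [A -> A + X]
A+X ⇒ A+X+X   [A -> A + X]
A+X+X ⇒ A+X+X+X   [A -> A + X]
A+X+X+X ⇒ X+X+X+X   [A -> X]
X+X+X+X ⇒ n+X+X+X   [X -> n]
n+X+X+X ⇒ n+n+X+X   [X -> n]
n+n+X+X ⇒ n+n+n+X   [X -> n]
n+n+n+X ⇒ n+n+n+n   [X -> n]

E ⇒ A ⇒ A+X ⇒ A+X+X ⇒ A+X+X+X ⇒ X+X+X+X ⇒ n+X+X+X ⇒ n+n+X+X ⇒ n+n+n+X ⇒ n+n+n+n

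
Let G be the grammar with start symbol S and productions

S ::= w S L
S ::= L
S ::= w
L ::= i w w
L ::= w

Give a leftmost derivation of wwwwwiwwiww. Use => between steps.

S => wSL   [S ::= w S L]
wSL => wwSLL   [S ::= w S L]
wwSLL => wwwSLLL   [S ::= w S L]
wwwSLLL => wwwwLLL   [S ::= w]
wwwwLLL => wwwwwLL   [L ::= w]
wwwwwLL => wwwwwiwwL   [L ::= i w w]
wwwwwiwwL => wwwwwiwwiww   [L ::= i w w]

S => wSL => wwSLL => wwwSLLL => wwwwLLL => wwwwwLL => wwwwwiwwL => wwwwwiwwiww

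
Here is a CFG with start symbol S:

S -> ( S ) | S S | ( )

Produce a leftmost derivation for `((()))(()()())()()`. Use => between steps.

S => SS   [S -> S S]
SS => (S)S   [S -> ( S )]
(S)S => ((S))S   [S -> ( S )]
((S))S => ((()))S   [S -> ( )]
((()))S => ((()))SS   [S -> S S]
((()))SS => ((()))SSS   [S -> S S]
((()))SSS => ((()))(S)SS   [S -> ( S )]
((()))(S)SS => ((()))(SS)SS   [S -> S S]
((()))(SS)SS => ((()))(SSS)SS   [S -> S S]
((()))(SSS)SS => ((()))(()SS)SS   [S -> ( )]
((()))(()SS)SS => ((()))(()()S)SS   [S -> ( )]
((()))(()()S)SS => ((()))(()()())SS   [S -> ( )]
((()))(()()())SS => ((()))(()()())()S   [S -> ( )]
((()))(()()())()S => ((()))(()()())()()   [S -> ( )]

S => SS => (S)S => ((S))S => ((()))S => ((()))SS => ((()))SSS => ((()))(S)SS => ((()))(SS)SS => ((()))(SSS)SS => ((()))(()SS)SS => ((()))(()()S)SS => ((()))(()()())SS => ((()))(()()())()S => ((()))(()()())()()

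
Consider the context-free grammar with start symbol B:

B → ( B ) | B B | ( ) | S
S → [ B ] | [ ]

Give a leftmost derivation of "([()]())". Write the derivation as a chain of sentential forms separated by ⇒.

B ⇒ (B) ⇒ (BB) ⇒ (SB) ⇒ ([B]B) ⇒ ([()]B) ⇒ ([()]())

B ⇒ (B)   [B → ( B )]
(B) ⇒ (BB)   [B → B B]
(BB) ⇒ (SB)   [B → S]
(SB) ⇒ ([B]B)   [S → [ B ]]
([B]B) ⇒ ([()]B)   [B → ( )]
([()]B) ⇒ ([()]())   [B → ( )]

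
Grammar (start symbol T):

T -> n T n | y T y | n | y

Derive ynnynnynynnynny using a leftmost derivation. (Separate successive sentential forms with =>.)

T => yTy => ynTny => ynnTnny => ynnyTynny => ynnynTnynny => ynnynnTnnynny => ynnynnyTynnynny => ynnynnynynnynny

T => yTy   [T -> y T y]
yTy => ynTny   [T -> n T n]
ynTny => ynnTnny   [T -> n T n]
ynnTnny => ynnyTynny   [T -> y T y]
ynnyTynny => ynnynTnynny   [T -> n T n]
ynnynTnynny => ynnynnTnnynny   [T -> n T n]
ynnynnTnnynny => ynnynnyTynnynny   [T -> y T y]
ynnynnyTynnynny => ynnynnynynnynny   [T -> n]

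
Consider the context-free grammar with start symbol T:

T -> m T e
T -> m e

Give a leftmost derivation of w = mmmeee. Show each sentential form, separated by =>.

T => mTe   [T -> m T e]
mTe => mmTee   [T -> m T e]
mmTee => mmmeee   [T -> m e]

T => mTe => mmTee => mmmeee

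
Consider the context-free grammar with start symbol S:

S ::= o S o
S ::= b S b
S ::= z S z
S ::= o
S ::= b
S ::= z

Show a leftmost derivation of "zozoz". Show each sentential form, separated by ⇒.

S ⇒ zSz ⇒ zoSoz ⇒ zozoz

S ⇒ zSz   [S ::= z S z]
zSz ⇒ zoSoz   [S ::= o S o]
zoSoz ⇒ zozoz   [S ::= z]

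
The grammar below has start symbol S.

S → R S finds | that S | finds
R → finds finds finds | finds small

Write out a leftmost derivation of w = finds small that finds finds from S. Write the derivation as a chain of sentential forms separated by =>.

S => R S finds   [S → R S finds]
R S finds => finds small S finds   [R → finds small]
finds small S finds => finds small that S finds   [S → that S]
finds small that S finds => finds small that finds finds   [S → finds]

S => R S finds => finds small S finds => finds small that S finds => finds small that finds finds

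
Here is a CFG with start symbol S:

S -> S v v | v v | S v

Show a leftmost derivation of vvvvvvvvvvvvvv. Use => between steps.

S => Sv   [S -> S v]
Sv => Svvv   [S -> S v v]
Svvv => Svvvv   [S -> S v]
Svvvv => Svvvvv   [S -> S v]
Svvvvv => Svvvvvv   [S -> S v]
Svvvvvv => Svvvvvvvv   [S -> S v v]
Svvvvvvvv => Svvvvvvvvvv   [S -> S v v]
Svvvvvvvvvv => Svvvvvvvvvvvv   [S -> S v v]
Svvvvvvvvvvvv => vvvvvvvvvvvvvv   [S -> v v]

S => Sv => Svvv => Svvvv => Svvvvv => Svvvvvv => Svvvvvvvv => Svvvvvvvvvv => Svvvvvvvvvvvv => vvvvvvvvvvvvvv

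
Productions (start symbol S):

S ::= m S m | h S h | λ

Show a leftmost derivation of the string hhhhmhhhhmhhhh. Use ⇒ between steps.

S ⇒ hSh ⇒ hhShh ⇒ hhhShhh ⇒ hhhhShhhh ⇒ hhhhmSmhhhh ⇒ hhhhmhShmhhhh ⇒ hhhhmhhShhmhhhh ⇒ hhhhmhhhhmhhhh

S ⇒ hSh   [S ::= h S h]
hSh ⇒ hhShh   [S ::= h S h]
hhShh ⇒ hhhShhh   [S ::= h S h]
hhhShhh ⇒ hhhhShhhh   [S ::= h S h]
hhhhShhhh ⇒ hhhhmSmhhhh   [S ::= m S m]
hhhhmSmhhhh ⇒ hhhhmhShmhhhh   [S ::= h S h]
hhhhmhShmhhhh ⇒ hhhhmhhShhmhhhh   [S ::= h S h]
hhhhmhhShhmhhhh ⇒ hhhhmhhhhmhhhh   [S ::= λ]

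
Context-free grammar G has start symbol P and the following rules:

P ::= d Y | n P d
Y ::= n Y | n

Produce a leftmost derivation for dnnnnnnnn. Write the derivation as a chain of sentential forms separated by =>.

P => dY => dnY => dnnY => dnnnY => dnnnnY => dnnnnnY => dnnnnnnY => dnnnnnnnY => dnnnnnnnn

P => dY   [P ::= d Y]
dY => dnY   [Y ::= n Y]
dnY => dnnY   [Y ::= n Y]
dnnY => dnnnY   [Y ::= n Y]
dnnnY => dnnnnY   [Y ::= n Y]
dnnnnY => dnnnnnY   [Y ::= n Y]
dnnnnnY => dnnnnnnY   [Y ::= n Y]
dnnnnnnY => dnnnnnnnY   [Y ::= n Y]
dnnnnnnnY => dnnnnnnnn   [Y ::= n]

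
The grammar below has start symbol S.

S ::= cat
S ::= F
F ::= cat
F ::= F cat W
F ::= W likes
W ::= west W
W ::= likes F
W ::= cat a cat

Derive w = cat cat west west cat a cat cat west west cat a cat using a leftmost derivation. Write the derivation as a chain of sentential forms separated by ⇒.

S ⇒ F   [S ::= F]
F ⇒ F cat W   [F ::= F cat W]
F cat W ⇒ F cat W cat W   [F ::= F cat W]
F cat W cat W ⇒ cat cat W cat W   [F ::= cat]
cat cat W cat W ⇒ cat cat west W cat W   [W ::= west W]
cat cat west W cat W ⇒ cat cat west west W cat W   [W ::= west W]
cat cat west west W cat W ⇒ cat cat west west cat a cat cat W   [W ::= cat a cat]
cat cat west west cat a cat cat W ⇒ cat cat west west cat a cat cat west W   [W ::= west W]
cat cat west west cat a cat cat west W ⇒ cat cat west west cat a cat cat west west W   [W ::= west W]
cat cat west west cat a cat cat west west W ⇒ cat cat west west cat a cat cat west west cat a cat   [W ::= cat a cat]

S ⇒ F ⇒ F cat W ⇒ F cat W cat W ⇒ cat cat W cat W ⇒ cat cat west W cat W ⇒ cat cat west west W cat W ⇒ cat cat west west cat a cat cat W ⇒ cat cat west west cat a cat cat west W ⇒ cat cat west west cat a cat cat west west W ⇒ cat cat west west cat a cat cat west west cat a cat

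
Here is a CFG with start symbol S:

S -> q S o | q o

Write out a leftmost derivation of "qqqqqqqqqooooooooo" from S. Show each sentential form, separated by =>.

S => qSo   [S -> q S o]
qSo => qqSoo   [S -> q S o]
qqSoo => qqqSooo   [S -> q S o]
qqqSooo => qqqqSoooo   [S -> q S o]
qqqqSoooo => qqqqqSooooo   [S -> q S o]
qqqqqSooooo => qqqqqqSoooooo   [S -> q S o]
qqqqqqSoooooo => qqqqqqqSooooooo   [S -> q S o]
qqqqqqqSooooooo => qqqqqqqqSoooooooo   [S -> q S o]
qqqqqqqqSoooooooo => qqqqqqqqqooooooooo   [S -> q o]

S => qSo => qqSoo => qqqSooo => qqqqSoooo => qqqqqSooooo => qqqqqqSoooooo => qqqqqqqSooooooo => qqqqqqqqSoooooooo => qqqqqqqqqooooooooo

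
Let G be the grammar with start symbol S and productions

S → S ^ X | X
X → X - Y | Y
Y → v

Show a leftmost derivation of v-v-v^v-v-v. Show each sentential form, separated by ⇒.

S ⇒ S^X ⇒ X^X ⇒ X-Y^X ⇒ X-Y-Y^X ⇒ Y-Y-Y^X ⇒ v-Y-Y^X ⇒ v-v-Y^X ⇒ v-v-v^X ⇒ v-v-v^X-Y ⇒ v-v-v^X-Y-Y ⇒ v-v-v^Y-Y-Y ⇒ v-v-v^v-Y-Y ⇒ v-v-v^v-v-Y ⇒ v-v-v^v-v-v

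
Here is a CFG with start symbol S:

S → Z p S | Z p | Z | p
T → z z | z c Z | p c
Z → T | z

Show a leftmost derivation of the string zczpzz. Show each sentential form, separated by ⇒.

S ⇒ ZpS ⇒ TpS ⇒ zcZpS ⇒ zczpS ⇒ zczpZ ⇒ zczpT ⇒ zczpzz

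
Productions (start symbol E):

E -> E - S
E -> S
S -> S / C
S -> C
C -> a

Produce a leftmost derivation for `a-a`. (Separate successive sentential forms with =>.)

E => E-S   [E -> E - S]
E-S => S-S   [E -> S]
S-S => C-S   [S -> C]
C-S => a-S   [C -> a]
a-S => a-C   [S -> C]
a-C => a-a   [C -> a]

E => E-S => S-S => C-S => a-S => a-C => a-a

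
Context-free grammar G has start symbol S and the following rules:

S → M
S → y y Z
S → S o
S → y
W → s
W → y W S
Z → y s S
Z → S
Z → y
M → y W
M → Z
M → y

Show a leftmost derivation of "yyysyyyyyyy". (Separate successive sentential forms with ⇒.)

S ⇒ yyZ   [S → y y Z]
yyZ ⇒ yyysS   [Z → y s S]
yyysS ⇒ yyysyyZ   [S → y y Z]
yyysyyZ ⇒ yyysyyS   [Z → S]
yyysyyS ⇒ yyysyyyyZ   [S → y y Z]
yyysyyyyZ ⇒ yyysyyyyS   [Z → S]
yyysyyyyS ⇒ yyysyyyyyyZ   [S → y y Z]
yyysyyyyyyZ ⇒ yyysyyyyyyy   [Z → y]

S⇒yyZ⇒yyysS⇒yyysyyZ⇒yyysyyS⇒yyysyyyyZ⇒yyysyyyyS⇒yyysyyyyyyZ⇒yyysyyyyyyy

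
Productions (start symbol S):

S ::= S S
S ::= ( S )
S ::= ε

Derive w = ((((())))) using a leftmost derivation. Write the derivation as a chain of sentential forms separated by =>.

S=>SS=>SSS=>(S)SS=>((S))SS=>(((S)))SS=>((((S))))SS=>(((((S)))))SS=>((((()))))SS=>((((()))))S=>((((()))))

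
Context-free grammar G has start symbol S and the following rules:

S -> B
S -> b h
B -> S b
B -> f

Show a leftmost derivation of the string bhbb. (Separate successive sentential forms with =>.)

S => B => Sb => Bb => Sbb => bhbb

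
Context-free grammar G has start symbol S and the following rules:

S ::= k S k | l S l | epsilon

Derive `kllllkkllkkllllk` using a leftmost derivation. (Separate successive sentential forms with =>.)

S => kSk   [S ::= k S k]
kSk => klSlk   [S ::= l S l]
klSlk => kllSllk   [S ::= l S l]
kllSllk => klllSlllk   [S ::= l S l]
klllSlllk => kllllSllllk   [S ::= l S l]
kllllSllllk => kllllkSkllllk   [S ::= k S k]
kllllkSkllllk => kllllkkSkkllllk   [S ::= k S k]
kllllkkSkkllllk => kllllkklSlkkllllk   [S ::= l S l]
kllllkklSlkkllllk => kllllkkllkkllllk   [S ::= epsilon]

S => kSk => klSlk => kllSllk => klllSlllk => kllllSllllk => kllllkSkllllk => kllllkkSkkllllk => kllllkklSlkkllllk => kllllkkllkkllllk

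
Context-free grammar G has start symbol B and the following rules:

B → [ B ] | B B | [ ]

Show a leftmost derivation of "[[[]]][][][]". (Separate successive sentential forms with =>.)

B => BB => BBB => BBBB => [B]BBB => [[B]]BBB => [[[]]]BBB => [[[]]][]BB => [[[]]][][]B => [[[]]][][][]

B => BB   [B → B B]
BB => BBB   [B → B B]
BBB => BBBB   [B → B B]
BBBB => [B]BBB   [B → [ B ]]
[B]BBB => [[B]]BBB   [B → [ B ]]
[[B]]BBB => [[[]]]BBB   [B → [ ]]
[[[]]]BBB => [[[]]][]BB   [B → [ ]]
[[[]]][]BB => [[[]]][][]B   [B → [ ]]
[[[]]][][]B => [[[]]][][][]   [B → [ ]]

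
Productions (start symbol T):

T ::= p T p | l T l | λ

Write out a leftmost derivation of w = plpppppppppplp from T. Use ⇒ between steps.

T ⇒ pTp ⇒ plTlp ⇒ plpTplp ⇒ plppTpplp ⇒ plpppTppplp ⇒ plppppTpppplp ⇒ plpppppTppppplp ⇒ plpppppppppplp

T ⇒ pTp   [T ::= p T p]
pTp ⇒ plTlp   [T ::= l T l]
plTlp ⇒ plpTplp   [T ::= p T p]
plpTplp ⇒ plppTpplp   [T ::= p T p]
plppTpplp ⇒ plpppTppplp   [T ::= p T p]
plpppTppplp ⇒ plppppTpppplp   [T ::= p T p]
plppppTpppplp ⇒ plpppppTppppplp   [T ::= p T p]
plpppppTppppplp ⇒ plpppppppppplp   [T ::= λ]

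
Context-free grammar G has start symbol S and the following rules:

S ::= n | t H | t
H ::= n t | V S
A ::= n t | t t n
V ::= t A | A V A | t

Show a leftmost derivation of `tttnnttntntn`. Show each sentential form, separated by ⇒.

S⇒tH⇒tVS⇒tAVAS⇒tttnVAS⇒tttnAVAAS⇒tttnntVAAS⇒tttnnttAAS⇒tttnnttntAS⇒tttnnttntntS⇒tttnnttntntn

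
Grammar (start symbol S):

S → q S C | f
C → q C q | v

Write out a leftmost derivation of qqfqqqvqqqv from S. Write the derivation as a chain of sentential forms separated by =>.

S=>qSC=>qqSCC=>qqfCC=>qqfqCqC=>qqfqqCqqC=>qqfqqqCqqqC=>qqfqqqvqqqC=>qqfqqqvqqqv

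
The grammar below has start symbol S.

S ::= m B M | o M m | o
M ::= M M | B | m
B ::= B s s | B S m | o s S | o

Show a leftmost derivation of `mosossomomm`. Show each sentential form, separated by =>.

S => mBM => mBSmM => mBSmSmM => mBssSmSmM => mosSssSmSmM => mosossSmSmM => mosossomSmM => mosossomomM => mosossomomm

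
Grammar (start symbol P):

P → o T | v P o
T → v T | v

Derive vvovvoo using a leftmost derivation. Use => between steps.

P => vPo => vvPoo => vvoToo => vvovToo => vvovvoo

P => vPo   [P → v P o]
vPo => vvPoo   [P → v P o]
vvPoo => vvoToo   [P → o T]
vvoToo => vvovToo   [T → v T]
vvovToo => vvovvoo   [T → v]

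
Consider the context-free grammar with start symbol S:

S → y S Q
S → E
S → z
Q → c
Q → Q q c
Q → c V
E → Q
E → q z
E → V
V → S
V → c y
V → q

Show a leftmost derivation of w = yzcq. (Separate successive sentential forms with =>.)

S => ySQ => yzQ => yzcV => yzcq

S => ySQ   [S → y S Q]
ySQ => yzQ   [S → z]
yzQ => yzcV   [Q → c V]
yzcV => yzcq   [V → q]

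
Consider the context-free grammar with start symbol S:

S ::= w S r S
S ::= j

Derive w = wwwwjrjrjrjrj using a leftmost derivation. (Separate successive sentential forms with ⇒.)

S⇒wSrS⇒wwSrSrS⇒wwwSrSrSrS⇒wwwwSrSrSrSrS⇒wwwwjrSrSrSrS⇒wwwwjrjrSrSrS⇒wwwwjrjrjrSrS⇒wwwwjrjrjrjrS⇒wwwwjrjrjrjrj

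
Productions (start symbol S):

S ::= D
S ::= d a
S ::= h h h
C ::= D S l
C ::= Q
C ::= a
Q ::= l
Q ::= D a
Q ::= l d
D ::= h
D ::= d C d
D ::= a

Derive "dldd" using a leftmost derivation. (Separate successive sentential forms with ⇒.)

S ⇒ D   [S ::= D]
D ⇒ dCd   [D ::= d C d]
dCd ⇒ dQd   [C ::= Q]
dQd ⇒ dldd   [Q ::= l d]

S⇒D⇒dCd⇒dQd⇒dldd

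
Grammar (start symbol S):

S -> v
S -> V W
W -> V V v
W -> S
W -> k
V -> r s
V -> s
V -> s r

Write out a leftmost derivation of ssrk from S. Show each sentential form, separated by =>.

S => VW   [S -> V W]
VW => sW   [V -> s]
sW => sS   [W -> S]
sS => sVW   [S -> V W]
sVW => ssrW   [V -> s r]
ssrW => ssrk   [W -> k]

S => VW => sW => sS => sVW => ssrW => ssrk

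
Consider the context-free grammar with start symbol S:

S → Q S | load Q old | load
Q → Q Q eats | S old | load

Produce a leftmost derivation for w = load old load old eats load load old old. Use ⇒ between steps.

S ⇒ Q S ⇒ Q Q eats S ⇒ S old Q eats S ⇒ load old Q eats S ⇒ load old S old eats S ⇒ load old load old eats S ⇒ load old load old eats load Q old ⇒ load old load old eats load S old old ⇒ load old load old eats load load old old

S ⇒ Q S   [S → Q S]
Q S ⇒ Q Q eats S   [Q → Q Q eats]
Q Q eats S ⇒ S old Q eats S   [Q → S old]
S old Q eats S ⇒ load old Q eats S   [S → load]
load old Q eats S ⇒ load old S old eats S   [Q → S old]
load old S old eats S ⇒ load old load old eats S   [S → load]
load old load old eats S ⇒ load old load old eats load Q old   [S → load Q old]
load old load old eats load Q old ⇒ load old load old eats load S old old   [Q → S old]
load old load old eats load S old old ⇒ load old load old eats load load old old   [S → load]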